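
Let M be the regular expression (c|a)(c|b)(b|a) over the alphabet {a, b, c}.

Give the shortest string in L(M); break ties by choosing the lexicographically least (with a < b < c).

aba

By inspection of the expression, no string of length less than 3 matches, and aba is the lexicographically first match of length 3.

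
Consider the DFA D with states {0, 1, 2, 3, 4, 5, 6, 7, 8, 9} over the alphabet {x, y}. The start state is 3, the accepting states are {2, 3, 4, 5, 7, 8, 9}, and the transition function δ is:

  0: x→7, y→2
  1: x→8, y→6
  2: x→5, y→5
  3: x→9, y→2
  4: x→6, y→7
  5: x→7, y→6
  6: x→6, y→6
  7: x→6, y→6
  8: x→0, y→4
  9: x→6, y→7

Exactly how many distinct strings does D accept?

The useful subgraph on states {2, 3, 5, 7, 9} is acyclic, so L(D) is finite; the longest accepting path visits 4 useful states, giving maximum string length 3.
Counting accepting paths from 3 by length: 1 of length 0, 2 of length 1, 3 of length 2, 2 of length 3. Total 8.

8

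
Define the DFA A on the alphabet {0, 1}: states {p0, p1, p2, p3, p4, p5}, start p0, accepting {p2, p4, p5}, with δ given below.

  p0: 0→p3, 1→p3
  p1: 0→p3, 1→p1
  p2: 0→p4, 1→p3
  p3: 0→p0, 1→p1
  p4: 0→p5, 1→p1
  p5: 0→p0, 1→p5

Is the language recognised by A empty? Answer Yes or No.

Yes

The states reachable from the start state are {p0, p1, p3}.
None of the accepting states {p2, p4, p5} is reachable, so no string is accepted and L(A) = ∅.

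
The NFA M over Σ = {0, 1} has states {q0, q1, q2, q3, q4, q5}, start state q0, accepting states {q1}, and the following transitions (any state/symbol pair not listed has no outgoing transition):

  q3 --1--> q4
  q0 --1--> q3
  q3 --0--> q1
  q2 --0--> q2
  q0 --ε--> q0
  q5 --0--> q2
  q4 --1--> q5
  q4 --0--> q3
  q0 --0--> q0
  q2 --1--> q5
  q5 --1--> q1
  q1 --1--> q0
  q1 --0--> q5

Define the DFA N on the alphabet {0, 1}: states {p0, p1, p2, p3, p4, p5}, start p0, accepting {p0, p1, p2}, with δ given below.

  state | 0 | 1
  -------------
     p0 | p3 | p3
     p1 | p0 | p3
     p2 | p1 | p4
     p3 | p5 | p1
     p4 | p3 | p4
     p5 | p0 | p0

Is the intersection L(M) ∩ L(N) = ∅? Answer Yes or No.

No

The string 010 is accepted by both M and N.
Hence L(M) ∩ L(N) ≠ ∅.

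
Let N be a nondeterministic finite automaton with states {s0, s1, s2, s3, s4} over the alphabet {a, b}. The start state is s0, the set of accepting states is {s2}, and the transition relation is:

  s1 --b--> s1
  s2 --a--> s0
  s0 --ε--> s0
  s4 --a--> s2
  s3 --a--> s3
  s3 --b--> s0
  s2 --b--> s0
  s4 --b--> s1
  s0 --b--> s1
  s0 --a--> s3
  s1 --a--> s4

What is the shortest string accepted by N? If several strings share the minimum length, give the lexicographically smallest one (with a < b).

baa

A breadth-first search from s0 reaches an accepting state first via the path s0 → s1 → s4 → s2 on input baa.
No string of length < 3 is accepted (BFS exhausts all shorter strings without reaching an accepting state), and baa is the lexicographically least accepting string of length 3.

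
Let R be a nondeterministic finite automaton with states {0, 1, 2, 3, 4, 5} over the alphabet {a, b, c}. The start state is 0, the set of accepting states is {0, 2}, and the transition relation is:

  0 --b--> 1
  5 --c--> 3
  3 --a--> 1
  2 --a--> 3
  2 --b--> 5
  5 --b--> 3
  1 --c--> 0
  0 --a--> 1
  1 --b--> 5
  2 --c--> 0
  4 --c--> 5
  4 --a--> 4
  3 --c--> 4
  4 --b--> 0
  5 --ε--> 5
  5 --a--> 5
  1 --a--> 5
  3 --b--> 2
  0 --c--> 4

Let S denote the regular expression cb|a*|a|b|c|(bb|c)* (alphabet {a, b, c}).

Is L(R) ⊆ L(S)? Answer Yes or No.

The string ac is in L(R) but not in L(S).
So L(R) ⊄ L(S).

No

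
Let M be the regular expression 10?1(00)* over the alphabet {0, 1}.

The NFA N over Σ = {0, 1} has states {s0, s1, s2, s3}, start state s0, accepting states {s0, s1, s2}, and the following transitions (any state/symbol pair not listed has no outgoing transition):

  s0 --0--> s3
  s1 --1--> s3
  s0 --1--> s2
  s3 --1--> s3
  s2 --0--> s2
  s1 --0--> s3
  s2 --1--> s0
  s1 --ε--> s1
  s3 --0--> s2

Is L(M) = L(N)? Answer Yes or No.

No

The empty string ε is accepted by N but rejected by M.
So L(M) ≠ L(N).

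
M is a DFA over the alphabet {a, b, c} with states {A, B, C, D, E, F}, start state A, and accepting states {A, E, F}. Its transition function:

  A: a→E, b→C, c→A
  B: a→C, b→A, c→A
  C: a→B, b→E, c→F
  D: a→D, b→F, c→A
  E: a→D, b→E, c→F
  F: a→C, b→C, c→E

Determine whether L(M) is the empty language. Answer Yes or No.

No

The empty string ε is accepted: the run A ends in the accepting state A.
Since at least one string is accepted, L(M) is not empty.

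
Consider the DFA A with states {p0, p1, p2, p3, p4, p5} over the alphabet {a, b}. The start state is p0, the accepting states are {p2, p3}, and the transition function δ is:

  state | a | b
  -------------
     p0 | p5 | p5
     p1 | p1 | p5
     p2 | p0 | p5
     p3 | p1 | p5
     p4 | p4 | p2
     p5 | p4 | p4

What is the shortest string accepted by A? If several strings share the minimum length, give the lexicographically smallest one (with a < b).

A breadth-first search from p0 reaches an accepting state first via the path p0 → p5 → p4 → p2 on input aab.
No string of length < 3 is accepted (BFS exhausts all shorter strings without reaching an accepting state), and aab is the lexicographically least accepting string of length 3.

aab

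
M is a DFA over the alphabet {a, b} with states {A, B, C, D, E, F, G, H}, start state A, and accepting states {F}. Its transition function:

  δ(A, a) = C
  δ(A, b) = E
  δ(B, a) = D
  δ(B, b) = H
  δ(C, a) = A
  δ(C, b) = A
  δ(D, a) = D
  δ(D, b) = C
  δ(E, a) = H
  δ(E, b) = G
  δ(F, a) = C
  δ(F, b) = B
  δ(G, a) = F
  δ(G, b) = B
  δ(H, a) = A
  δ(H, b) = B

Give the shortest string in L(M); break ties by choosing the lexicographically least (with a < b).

bba

A breadth-first search from A reaches an accepting state first via the path A → E → G → F on input bba.
No string of length < 3 is accepted (BFS exhausts all shorter strings without reaching an accepting state), and bba is the lexicographically least accepting string of length 3.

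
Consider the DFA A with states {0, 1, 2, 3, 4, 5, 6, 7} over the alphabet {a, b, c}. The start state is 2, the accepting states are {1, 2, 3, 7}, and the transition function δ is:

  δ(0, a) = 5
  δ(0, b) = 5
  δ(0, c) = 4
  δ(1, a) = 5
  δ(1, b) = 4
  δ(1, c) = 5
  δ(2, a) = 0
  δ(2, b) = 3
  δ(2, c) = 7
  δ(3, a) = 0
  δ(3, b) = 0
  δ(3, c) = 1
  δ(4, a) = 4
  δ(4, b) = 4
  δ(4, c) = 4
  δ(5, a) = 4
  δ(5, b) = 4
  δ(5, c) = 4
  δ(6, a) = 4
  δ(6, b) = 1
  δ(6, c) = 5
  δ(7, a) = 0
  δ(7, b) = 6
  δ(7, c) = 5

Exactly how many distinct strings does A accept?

The useful subgraph on states {1, 2, 3, 6, 7} is acyclic, so L(A) is finite; the longest accepting path visits 4 useful states, giving maximum string length 3.
Counting accepting paths from 2 by length: 1 of length 0, 2 of length 1, 1 of length 2, 1 of length 3. Total 5.

5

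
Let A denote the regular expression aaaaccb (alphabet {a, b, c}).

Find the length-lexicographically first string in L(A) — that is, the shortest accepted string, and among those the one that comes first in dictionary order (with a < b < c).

By inspection of the expression, no string of length less than 7 matches, and aaaaccb is the lexicographically first match of length 7.

aaaaccb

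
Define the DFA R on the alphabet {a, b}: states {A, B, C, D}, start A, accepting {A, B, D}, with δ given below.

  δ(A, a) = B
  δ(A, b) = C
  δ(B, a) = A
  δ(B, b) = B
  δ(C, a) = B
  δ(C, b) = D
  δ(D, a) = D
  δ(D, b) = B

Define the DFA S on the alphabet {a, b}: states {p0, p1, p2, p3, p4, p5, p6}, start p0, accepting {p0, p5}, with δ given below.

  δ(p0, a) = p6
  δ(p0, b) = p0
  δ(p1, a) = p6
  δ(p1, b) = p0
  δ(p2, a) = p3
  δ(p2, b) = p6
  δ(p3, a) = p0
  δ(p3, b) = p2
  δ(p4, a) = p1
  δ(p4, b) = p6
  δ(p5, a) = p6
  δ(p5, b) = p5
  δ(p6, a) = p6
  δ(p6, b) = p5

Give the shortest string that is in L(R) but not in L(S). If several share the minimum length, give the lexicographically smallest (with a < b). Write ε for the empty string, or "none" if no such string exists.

a

The string a is accepted by R but not by S.
No shorter string lies in the difference, and a is the lexicographically first length-1 string in L(R) \ L(S).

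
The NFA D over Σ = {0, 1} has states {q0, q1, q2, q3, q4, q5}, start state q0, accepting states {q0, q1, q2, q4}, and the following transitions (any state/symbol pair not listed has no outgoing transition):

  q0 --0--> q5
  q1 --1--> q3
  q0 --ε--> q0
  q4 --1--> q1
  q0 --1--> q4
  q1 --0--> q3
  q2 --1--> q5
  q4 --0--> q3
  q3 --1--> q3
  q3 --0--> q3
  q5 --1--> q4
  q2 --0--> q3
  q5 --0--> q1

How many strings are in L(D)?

6

The useful subgraph on states {q0, q1, q4, q5} is acyclic, so L(D) is finite; the longest accepting path visits 4 useful states, giving maximum string length 3.
Counting accepting paths from q0 by length: 1 of length 0, 1 of length 1, 3 of length 2, 1 of length 3. Total 6.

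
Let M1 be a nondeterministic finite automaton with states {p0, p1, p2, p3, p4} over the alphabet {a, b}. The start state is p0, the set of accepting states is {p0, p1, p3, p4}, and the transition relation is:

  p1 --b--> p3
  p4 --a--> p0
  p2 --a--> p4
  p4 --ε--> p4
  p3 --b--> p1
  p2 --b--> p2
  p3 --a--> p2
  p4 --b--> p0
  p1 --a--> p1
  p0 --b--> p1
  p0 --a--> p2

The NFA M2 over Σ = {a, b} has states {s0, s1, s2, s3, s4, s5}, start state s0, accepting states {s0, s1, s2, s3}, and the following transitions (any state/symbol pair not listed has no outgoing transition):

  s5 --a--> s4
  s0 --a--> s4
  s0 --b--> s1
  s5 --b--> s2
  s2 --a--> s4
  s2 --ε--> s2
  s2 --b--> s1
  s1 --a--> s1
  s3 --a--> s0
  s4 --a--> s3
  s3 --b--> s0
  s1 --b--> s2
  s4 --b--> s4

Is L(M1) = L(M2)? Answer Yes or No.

Yes

Exploring the product automaton M1 × M2 from the start pair (p0, s0), following both machines on each input symbol, reaches 5 state pairs: (p0, s0), (p2, s4), (p1, s1), (p4, s3), (p3, s2).
M1 accepts in {p0, p1, p3, p4} and M2 accepts in {s0, s1, s2, s3}. In every reachable pair the two components are either both accepting — (p0, s0), (p1, s1), (p4, s3), (p3, s2) — or both non-accepting, so no string is accepted by exactly one of the machines: L(M1) \ L(M2) and L(M2) \ L(M1) are both empty.
Hence every string is accepted by M1 iff it is accepted by M2, and the two languages coincide.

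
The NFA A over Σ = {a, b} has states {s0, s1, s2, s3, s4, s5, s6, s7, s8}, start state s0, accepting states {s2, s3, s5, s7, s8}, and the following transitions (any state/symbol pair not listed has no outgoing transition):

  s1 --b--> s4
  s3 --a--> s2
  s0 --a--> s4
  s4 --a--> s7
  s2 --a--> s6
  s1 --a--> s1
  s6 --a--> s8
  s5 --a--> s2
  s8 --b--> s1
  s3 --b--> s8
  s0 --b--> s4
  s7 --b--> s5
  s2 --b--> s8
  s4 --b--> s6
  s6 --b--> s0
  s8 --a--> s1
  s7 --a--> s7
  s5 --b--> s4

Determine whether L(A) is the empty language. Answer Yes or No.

The string aa is accepted: the run s0 → s4 → s7 ends in the accepting state s7.
Since at least one string is accepted, L(A) is not empty.

No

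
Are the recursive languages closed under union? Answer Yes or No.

Run a decider for L₁ and then a decider for L₂ on the input and accept if either accepts; both sub-runs halt, so this is again a decider.
So the recursive languages are closed under union.

Yes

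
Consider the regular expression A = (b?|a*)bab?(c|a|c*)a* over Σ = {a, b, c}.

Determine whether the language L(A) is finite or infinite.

infinite

The expression contains a Kleene star applied to a subexpression that matches at least one nonempty string, so it matches strings of unbounded length.
Hence L(A) is infinite.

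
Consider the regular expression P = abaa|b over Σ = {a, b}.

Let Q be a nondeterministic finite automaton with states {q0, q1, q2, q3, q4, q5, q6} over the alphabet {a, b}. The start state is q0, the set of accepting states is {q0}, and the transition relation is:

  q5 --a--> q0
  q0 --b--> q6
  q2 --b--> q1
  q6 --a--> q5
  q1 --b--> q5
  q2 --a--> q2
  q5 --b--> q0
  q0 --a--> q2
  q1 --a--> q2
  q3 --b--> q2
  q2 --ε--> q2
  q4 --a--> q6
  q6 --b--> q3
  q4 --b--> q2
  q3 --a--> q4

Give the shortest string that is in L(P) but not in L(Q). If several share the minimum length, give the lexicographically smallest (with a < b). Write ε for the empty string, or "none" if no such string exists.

The string b is accepted by P but not by Q.
No shorter string lies in the difference, and b is the lexicographically first length-1 string in L(P) \ L(Q).

b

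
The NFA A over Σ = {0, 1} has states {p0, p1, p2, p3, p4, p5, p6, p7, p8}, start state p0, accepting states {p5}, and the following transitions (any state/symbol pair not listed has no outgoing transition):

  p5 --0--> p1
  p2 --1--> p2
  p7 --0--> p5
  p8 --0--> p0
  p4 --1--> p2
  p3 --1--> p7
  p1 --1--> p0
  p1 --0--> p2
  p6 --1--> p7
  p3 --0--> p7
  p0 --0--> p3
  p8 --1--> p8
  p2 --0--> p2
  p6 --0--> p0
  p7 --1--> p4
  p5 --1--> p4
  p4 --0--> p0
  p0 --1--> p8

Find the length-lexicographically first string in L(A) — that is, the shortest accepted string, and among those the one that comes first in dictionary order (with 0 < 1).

A breadth-first search from p0 reaches an accepting state first via the path p0 → p3 → p7 → p5 on input 000.
No string of length < 3 is accepted (BFS exhausts all shorter strings without reaching an accepting state), and 000 is the lexicographically least accepting string of length 3.

000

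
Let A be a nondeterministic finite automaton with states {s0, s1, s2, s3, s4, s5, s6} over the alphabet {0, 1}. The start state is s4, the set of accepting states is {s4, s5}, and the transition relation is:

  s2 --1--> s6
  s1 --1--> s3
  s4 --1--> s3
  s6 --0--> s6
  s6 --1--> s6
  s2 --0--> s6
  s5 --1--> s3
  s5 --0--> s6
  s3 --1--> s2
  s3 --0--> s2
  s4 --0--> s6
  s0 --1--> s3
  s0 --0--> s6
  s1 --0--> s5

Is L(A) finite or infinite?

finite

The useful states (reachable from s4 and able to reach an accepting state) are {s4}.
Restricted to these states the transition graph has no cycle, so every accepting path has bounded length and L is finite.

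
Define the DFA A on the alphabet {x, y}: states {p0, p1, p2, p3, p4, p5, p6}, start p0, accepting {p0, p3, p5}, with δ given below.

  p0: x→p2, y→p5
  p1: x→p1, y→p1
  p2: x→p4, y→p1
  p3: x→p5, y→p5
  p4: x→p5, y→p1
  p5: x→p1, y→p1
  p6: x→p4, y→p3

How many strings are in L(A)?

The useful subgraph on states {p0, p2, p4, p5} is acyclic, so L(A) is finite; the longest accepting path visits 4 useful states, giving maximum string length 3.
Counting accepting paths from p0 by length: 1 of length 0, 1 of length 1, 1 of length 3. Total 3.

3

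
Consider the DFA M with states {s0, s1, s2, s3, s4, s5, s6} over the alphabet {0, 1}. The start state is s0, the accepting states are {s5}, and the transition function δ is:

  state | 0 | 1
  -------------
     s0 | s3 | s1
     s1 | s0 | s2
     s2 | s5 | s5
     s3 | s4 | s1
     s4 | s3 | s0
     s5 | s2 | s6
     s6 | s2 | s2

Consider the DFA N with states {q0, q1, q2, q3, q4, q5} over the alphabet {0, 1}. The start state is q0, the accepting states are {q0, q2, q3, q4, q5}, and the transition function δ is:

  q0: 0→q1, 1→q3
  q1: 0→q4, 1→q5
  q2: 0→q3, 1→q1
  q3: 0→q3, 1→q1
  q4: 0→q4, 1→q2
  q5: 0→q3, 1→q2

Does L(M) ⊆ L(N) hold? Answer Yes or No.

No

The string 0111 is in L(M) but not in L(N).
So L(M) ⊄ L(N).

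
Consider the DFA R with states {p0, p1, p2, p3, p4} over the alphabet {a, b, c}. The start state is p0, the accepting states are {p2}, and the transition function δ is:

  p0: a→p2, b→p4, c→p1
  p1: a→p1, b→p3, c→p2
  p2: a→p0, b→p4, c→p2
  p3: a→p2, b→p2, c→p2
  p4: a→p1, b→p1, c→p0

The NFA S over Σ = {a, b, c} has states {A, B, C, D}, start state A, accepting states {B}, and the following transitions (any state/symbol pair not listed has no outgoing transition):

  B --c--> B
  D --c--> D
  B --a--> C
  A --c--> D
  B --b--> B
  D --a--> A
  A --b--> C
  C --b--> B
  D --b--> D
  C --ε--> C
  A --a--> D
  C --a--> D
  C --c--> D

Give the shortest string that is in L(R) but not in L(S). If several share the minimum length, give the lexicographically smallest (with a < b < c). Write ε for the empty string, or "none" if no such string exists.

a

The string a is accepted by R but not by S.
No shorter string lies in the difference, and a is the lexicographically first length-1 string in L(R) \ L(S).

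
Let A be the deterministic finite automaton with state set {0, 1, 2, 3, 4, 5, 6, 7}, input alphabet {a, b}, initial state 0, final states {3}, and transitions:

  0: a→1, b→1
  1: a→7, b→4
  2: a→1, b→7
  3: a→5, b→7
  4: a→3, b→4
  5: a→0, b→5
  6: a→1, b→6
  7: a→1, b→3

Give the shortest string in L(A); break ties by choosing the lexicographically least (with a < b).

aab

A breadth-first search from 0 reaches an accepting state first via the path 0 → 1 → 7 → 3 on input aab.
No string of length < 3 is accepted (BFS exhausts all shorter strings without reaching an accepting state), and aab is the lexicographically least accepting string of length 3.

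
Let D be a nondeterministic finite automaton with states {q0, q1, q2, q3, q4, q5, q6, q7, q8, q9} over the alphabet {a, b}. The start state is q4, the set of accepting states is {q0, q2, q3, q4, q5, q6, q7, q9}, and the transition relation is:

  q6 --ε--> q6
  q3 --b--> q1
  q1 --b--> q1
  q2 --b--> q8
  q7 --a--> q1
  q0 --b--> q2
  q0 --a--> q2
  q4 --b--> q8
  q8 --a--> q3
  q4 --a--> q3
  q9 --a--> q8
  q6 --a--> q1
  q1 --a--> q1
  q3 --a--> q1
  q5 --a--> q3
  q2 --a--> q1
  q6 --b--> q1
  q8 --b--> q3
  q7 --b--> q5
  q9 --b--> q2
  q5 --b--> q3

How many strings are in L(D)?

4

The useful subgraph on states {q3, q4, q8} is acyclic, so L(D) is finite; the longest accepting path visits 3 useful states, giving maximum string length 2.
Counting accepting paths from q4 by length: 1 of length 0, 1 of length 1, 2 of length 2. Total 4.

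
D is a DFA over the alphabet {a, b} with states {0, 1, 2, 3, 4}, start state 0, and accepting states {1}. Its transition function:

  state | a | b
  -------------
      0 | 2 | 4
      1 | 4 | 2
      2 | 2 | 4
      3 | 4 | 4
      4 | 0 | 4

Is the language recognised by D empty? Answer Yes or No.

The states reachable from the start state are {0, 2, 4}.
None of the accepting states {1} is reachable, so no string is accepted and L(D) = ∅.

Yes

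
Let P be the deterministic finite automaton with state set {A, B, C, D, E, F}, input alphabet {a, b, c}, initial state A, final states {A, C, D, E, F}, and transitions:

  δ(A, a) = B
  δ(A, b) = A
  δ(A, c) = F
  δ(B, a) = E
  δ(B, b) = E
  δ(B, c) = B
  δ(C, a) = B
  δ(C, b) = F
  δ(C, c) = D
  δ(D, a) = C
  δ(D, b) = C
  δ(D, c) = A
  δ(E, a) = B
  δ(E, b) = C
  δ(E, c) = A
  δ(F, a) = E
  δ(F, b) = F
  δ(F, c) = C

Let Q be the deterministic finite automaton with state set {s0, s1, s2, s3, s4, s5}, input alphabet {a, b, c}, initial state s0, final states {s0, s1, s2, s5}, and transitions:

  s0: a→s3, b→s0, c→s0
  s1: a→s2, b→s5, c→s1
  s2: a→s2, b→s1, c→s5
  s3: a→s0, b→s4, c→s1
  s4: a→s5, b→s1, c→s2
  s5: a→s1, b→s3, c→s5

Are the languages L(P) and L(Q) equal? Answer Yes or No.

The string ab is accepted by P but rejected by Q.
So L(P) ≠ L(Q).

No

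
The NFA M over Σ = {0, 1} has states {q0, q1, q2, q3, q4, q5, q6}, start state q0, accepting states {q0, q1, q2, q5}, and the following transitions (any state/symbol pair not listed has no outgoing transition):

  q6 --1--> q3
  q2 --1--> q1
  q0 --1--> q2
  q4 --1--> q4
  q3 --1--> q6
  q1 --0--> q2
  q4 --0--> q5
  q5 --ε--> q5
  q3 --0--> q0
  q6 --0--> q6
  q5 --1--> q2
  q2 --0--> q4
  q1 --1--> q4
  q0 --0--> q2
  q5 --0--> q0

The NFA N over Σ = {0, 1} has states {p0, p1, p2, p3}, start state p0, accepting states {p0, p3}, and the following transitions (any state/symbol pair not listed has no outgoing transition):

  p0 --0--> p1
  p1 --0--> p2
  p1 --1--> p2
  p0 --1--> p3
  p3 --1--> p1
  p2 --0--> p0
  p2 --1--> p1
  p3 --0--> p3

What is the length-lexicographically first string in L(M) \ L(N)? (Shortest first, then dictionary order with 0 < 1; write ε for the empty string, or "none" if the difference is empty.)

The string 0 is accepted by M but not by N.
No shorter string lies in the difference, and 0 is the lexicographically first length-1 string in L(M) \ L(N).

0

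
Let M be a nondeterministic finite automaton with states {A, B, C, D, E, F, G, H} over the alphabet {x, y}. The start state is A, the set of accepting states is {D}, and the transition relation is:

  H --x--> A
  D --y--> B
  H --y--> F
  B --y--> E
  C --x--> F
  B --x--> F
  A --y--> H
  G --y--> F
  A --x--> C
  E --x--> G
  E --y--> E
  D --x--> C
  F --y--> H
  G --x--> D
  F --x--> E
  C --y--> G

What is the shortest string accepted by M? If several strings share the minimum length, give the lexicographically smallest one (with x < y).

A breadth-first search from A reaches an accepting state first via the path A → C → G → D on input xyx.
No string of length < 3 is accepted (BFS exhausts all shorter strings without reaching an accepting state), and xyx is the lexicographically least accepting string of length 3.

xyx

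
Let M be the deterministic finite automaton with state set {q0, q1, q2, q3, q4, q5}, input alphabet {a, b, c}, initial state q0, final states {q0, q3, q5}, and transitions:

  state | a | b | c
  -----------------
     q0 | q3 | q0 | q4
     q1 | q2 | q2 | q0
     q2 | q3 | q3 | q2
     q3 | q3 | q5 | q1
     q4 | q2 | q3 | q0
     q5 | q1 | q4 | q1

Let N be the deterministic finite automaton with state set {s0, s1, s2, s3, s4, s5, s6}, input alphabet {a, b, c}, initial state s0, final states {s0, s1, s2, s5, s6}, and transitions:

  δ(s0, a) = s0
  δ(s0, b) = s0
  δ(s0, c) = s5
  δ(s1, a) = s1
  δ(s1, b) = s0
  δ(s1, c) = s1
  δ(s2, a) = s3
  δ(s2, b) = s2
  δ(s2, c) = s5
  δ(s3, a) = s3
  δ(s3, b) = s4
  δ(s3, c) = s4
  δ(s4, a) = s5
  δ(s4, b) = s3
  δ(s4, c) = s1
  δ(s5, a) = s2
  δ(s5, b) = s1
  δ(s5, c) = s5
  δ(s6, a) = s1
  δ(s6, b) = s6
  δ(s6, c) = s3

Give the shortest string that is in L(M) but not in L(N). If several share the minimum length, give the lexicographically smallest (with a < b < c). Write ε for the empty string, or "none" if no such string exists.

caa

The string caa is accepted by M but not by N.
No shorter string lies in the difference, and caa is the lexicographically first length-3 string in L(M) \ L(N).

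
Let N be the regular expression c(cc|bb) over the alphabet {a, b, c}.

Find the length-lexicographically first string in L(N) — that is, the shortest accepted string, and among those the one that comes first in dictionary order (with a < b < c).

cbb

By inspection of the expression, no string of length less than 3 matches, and cbb is the lexicographically first match of length 3.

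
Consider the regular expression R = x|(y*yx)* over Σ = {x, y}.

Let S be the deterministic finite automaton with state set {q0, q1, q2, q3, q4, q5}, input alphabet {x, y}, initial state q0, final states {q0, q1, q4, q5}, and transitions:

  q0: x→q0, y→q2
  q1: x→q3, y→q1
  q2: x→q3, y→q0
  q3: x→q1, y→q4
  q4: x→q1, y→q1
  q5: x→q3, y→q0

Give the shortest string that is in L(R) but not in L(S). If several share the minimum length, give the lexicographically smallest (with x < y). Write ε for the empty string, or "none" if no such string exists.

yx

The string yx is accepted by R but not by S.
No shorter string lies in the difference, and yx is the lexicographically first length-2 string in L(R) \ L(S).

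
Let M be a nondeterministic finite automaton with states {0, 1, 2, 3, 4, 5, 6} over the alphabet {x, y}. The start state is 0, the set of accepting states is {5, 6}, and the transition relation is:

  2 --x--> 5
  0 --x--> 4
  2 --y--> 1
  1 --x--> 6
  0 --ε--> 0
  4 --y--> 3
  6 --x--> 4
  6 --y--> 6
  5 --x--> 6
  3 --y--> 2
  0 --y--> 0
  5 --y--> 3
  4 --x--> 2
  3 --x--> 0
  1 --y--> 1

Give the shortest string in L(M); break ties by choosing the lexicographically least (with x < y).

xxx

A breadth-first search from 0 reaches an accepting state first via the path 0 → 4 → 2 → 5 on input xxx.
No string of length < 3 is accepted (BFS exhausts all shorter strings without reaching an accepting state), and xxx is the lexicographically least accepting string of length 3.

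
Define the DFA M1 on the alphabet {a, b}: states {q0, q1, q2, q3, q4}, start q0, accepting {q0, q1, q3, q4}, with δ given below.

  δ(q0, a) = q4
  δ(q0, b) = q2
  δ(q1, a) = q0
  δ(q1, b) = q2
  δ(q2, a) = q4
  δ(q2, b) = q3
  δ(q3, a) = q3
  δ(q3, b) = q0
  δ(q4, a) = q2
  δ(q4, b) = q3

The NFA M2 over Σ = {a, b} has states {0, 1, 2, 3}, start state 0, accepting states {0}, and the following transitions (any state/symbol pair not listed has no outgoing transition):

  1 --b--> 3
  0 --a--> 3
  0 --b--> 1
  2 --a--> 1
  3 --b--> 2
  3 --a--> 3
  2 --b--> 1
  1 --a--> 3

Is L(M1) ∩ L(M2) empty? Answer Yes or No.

The empty string ε is accepted by both M1 and M2.
Hence L(M1) ∩ L(M2) ≠ ∅.

No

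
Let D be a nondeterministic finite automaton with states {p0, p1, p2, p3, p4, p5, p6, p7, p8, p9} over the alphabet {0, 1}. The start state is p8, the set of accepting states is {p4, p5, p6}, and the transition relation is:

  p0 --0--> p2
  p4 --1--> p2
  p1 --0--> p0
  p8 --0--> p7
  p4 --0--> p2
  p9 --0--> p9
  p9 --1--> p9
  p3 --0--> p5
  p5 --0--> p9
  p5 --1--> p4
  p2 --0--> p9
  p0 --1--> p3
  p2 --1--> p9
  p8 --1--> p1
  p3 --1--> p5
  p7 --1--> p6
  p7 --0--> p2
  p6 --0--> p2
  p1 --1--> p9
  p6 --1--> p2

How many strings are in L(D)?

The useful subgraph on states {p0, p1, p3, p4, p5, p6, p7, p8} is acyclic, so L(D) is finite; the longest accepting path visits 6 useful states, giving maximum string length 5.
Counting accepting paths from p8 by length: 1 of length 2, 2 of length 4, 2 of length 5. Total 5.

5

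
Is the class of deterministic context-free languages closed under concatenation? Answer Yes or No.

No

Take L₁ = {ε, c} (finite, hence regular and DCFL) and L₂ = {c aⁿbⁿ : n≥0} ∪ {cc aⁿb²ⁿ : n≥0} (a DCFL: the number of leading c's tells the DPDA whether to pop one stack symbol per b or per two b's). Then L₁L₂ ∩ cca⁺b* = {cc aⁿbⁿ : n≥1} ∪ {cc aⁿb²ⁿ : n≥1}. If L₁L₂ were a DCFL, so would be this intersection with a regular set, and a DPDA for it started from its configuration after reading cc would accept {aⁿbⁿ : n≥1} ∪ {aⁿb²ⁿ : n≥1}, which no deterministic PDA accepts (a DPDA for it would have a single run on aⁿb²ⁿ, accepting after the prefix aⁿbⁿ and accepting again after n more b's; an ordinary PDA that simulates it on a's and b's and, at any moment when it is accepting, may switch to reading only a fresh letter d while feeding each d to the simulation as a b, would accept aⁱbʲdᵏ (k≥1) exactly when both aⁱbʲ and aⁱbʲ⁺ᵏ are in the language, i.e. its language intersected with the regular set a*b*d⁺ would be exactly {aⁿbⁿdⁿ : n≥1} — impossible, since context-free languages are closed under intersection with regular sets and {aⁿbⁿdⁿ} is not context-free). Hence L₁L₂ is not a DCFL.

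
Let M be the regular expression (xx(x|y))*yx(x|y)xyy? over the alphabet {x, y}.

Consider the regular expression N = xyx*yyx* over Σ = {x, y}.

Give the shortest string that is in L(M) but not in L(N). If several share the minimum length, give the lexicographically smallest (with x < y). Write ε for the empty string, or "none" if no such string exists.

The string yxxxy is accepted by M but not by N.
No shorter string lies in the difference, and yxxxy is the lexicographically first length-5 string in L(M) \ L(N).

yxxxy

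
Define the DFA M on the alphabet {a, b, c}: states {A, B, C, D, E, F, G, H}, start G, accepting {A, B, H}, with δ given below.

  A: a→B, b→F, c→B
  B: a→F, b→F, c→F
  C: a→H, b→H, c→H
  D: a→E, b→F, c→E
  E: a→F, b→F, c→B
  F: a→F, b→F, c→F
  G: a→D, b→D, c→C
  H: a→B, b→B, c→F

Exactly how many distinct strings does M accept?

The useful subgraph on states {B, C, D, E, G, H} is acyclic, so L(M) is finite; the longest accepting path visits 4 useful states, giving maximum string length 3.
Counting accepting paths from G by length: 3 of length 2, 10 of length 3. Total 13.

13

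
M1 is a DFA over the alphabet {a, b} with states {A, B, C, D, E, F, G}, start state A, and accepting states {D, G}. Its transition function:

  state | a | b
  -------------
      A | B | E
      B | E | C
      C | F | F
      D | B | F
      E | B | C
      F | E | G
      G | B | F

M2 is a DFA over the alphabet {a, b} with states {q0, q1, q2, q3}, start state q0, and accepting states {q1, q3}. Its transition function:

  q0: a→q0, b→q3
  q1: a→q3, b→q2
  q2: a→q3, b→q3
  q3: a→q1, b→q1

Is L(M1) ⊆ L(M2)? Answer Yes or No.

The string abab is in L(M1) but not in L(M2).
So L(M1) ⊄ L(M2).

No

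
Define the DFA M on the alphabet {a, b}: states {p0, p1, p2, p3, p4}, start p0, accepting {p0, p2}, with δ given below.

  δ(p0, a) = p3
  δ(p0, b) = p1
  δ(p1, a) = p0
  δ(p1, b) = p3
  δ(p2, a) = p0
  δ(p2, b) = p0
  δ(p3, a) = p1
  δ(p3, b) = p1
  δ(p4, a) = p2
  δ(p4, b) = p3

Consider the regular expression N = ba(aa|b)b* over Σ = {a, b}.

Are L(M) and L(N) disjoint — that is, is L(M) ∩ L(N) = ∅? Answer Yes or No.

Yes

Converting the expression N to a DFA (subset construction, then merging equivalent states) gives the minimal DFA with states {n0, n1, n2, n3, n4, n5}, start state n0, accepting states {n5} and transitions n0: a→n1, b→n2; n1: a→n1, b→n1; n2: a→n3, b→n1; n3: a→n4, b→n5; n4: a→n5, b→n1; n5: a→n1, b→n5.
Exploring the product automaton M × N from the start pair (p0, n0), following both machines on each input symbol, reaches 9 state pairs: (p0, n0), (p3, n1), (p1, n2), (p1, n1), (p0, n3), (p0, n1), (p3, n4), (p1, n5), (p3, n5).
M accepts in {p0, p2} and N accepts in {n5}; no reachable pair has both components accepting, so no string drives both machines to acceptance simultaneously and L(M) ∩ L(N) = ∅.
So no string is accepted by both, and the intersection is empty.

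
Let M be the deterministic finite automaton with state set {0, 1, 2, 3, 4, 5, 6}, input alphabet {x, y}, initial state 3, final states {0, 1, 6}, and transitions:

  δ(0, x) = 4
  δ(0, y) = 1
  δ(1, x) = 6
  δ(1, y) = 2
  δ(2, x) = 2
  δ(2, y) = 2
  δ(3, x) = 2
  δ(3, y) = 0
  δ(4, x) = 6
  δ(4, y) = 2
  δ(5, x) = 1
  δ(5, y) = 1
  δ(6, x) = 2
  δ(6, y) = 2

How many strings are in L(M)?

4

The useful subgraph on states {0, 1, 3, 4, 6} is acyclic, so L(M) is finite; the longest accepting path visits 4 useful states, giving maximum string length 3.
Counting accepting paths from 3 by length: 1 of length 1, 1 of length 2, 2 of length 3. Total 4.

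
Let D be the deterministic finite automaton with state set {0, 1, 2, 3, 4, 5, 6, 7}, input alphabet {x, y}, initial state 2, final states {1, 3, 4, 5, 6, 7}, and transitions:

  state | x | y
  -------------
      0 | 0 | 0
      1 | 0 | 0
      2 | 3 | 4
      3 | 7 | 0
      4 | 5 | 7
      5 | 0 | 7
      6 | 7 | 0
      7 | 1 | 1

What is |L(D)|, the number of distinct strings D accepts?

12

The useful subgraph on states {1, 2, 3, 4, 5, 7} is acyclic, so L(D) is finite; the longest accepting path visits 5 useful states, giving maximum string length 4.
Counting accepting paths from 2 by length: 2 of length 1, 3 of length 2, 5 of length 3, 2 of length 4. Total 12.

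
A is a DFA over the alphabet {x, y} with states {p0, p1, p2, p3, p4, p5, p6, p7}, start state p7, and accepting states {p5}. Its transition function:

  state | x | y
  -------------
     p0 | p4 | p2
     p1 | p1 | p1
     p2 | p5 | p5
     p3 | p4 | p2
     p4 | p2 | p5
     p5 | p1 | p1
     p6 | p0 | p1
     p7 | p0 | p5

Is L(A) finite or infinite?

The useful states (reachable from p7 and able to reach an accepting state) are {p0, p2, p4, p5, p7}.
Restricted to these states the transition graph has no cycle, so every accepting path has bounded length and L is finite.

finite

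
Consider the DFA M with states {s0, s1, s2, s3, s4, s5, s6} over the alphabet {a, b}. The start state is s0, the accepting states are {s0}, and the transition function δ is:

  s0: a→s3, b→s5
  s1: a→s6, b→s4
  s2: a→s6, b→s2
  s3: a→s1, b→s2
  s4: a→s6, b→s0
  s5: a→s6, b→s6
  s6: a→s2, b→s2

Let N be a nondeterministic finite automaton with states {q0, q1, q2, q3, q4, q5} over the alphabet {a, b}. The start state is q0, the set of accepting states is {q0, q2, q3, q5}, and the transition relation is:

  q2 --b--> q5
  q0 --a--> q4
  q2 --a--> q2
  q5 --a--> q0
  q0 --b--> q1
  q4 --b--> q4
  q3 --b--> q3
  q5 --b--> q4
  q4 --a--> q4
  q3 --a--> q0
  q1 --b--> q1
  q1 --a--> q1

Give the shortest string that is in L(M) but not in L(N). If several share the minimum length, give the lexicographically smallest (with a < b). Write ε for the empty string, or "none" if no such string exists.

aabb

The string aabb is accepted by M but not by N.
No shorter string lies in the difference, and aabb is the lexicographically first length-4 string in L(M) \ L(N).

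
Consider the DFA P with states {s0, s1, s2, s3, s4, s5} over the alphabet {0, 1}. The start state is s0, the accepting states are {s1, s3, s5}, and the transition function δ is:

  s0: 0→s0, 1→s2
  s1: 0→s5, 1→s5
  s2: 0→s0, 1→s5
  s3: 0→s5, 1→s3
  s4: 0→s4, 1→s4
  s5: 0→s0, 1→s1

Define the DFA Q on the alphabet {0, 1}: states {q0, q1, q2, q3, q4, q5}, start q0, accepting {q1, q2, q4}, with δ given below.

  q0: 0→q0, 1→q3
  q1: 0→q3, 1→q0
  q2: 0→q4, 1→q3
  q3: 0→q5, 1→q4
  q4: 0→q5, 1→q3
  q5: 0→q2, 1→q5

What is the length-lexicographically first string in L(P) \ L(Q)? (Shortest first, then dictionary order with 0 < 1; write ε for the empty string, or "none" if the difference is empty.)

The string 111 is accepted by P but not by Q.
No shorter string lies in the difference, and 111 is the lexicographically first length-3 string in L(P) \ L(Q).

111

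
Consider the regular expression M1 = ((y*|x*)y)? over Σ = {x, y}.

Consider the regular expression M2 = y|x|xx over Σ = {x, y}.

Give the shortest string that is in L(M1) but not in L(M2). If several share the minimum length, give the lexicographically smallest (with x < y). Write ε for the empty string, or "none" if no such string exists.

ε

The empty string ε is accepted by M1 but not by M2.
Since ε is the unique shortest string, it is the required witness.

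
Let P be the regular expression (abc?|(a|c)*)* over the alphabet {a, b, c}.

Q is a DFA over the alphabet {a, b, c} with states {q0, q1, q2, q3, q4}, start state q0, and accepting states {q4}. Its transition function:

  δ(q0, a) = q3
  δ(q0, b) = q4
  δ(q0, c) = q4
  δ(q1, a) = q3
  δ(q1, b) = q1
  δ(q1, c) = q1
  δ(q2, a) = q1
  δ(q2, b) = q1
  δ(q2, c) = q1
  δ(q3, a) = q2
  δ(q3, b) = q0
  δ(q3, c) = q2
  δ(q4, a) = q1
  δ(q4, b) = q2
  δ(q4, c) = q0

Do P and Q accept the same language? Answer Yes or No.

No

The empty string ε is accepted by P but rejected by Q.
So L(P) ≠ L(Q).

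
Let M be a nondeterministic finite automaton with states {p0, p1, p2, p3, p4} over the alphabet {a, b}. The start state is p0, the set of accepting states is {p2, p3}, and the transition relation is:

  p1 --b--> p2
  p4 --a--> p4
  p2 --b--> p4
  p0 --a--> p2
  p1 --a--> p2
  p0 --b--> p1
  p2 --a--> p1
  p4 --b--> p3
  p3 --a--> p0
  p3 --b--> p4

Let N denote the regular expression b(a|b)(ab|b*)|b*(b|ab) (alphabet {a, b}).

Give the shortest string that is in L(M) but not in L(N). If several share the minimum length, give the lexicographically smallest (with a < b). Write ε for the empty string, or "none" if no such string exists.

a

The string a is accepted by M but not by N.
No shorter string lies in the difference, and a is the lexicographically first length-1 string in L(M) \ L(N).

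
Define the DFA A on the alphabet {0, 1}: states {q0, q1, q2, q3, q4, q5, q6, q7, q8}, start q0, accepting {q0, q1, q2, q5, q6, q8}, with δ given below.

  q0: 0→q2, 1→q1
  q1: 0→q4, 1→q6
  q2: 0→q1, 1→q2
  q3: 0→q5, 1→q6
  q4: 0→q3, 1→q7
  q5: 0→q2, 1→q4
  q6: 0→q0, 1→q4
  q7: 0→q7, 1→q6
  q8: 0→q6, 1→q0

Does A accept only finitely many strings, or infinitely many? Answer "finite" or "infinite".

infinite

State q1 is reachable from the start and can reach an accepting state, and it lies on the cycle q1 → q4 → q3 → q5 → q2 → q1.
Traversing that cycle any number of times yields accepted strings of unbounded length, so the language is infinite.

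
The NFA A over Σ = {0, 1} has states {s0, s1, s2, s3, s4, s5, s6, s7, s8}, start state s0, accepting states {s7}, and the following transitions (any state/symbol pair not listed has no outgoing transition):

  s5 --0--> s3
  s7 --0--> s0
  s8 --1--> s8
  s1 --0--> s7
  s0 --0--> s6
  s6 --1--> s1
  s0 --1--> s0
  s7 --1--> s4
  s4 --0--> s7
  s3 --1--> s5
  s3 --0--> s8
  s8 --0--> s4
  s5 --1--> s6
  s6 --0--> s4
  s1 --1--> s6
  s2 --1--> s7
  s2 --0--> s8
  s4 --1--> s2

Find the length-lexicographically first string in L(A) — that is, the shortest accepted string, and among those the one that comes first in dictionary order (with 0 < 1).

A breadth-first search from s0 reaches an accepting state first via the path s0 → s6 → s4 → s7 on input 000.
No string of length < 3 is accepted (BFS exhausts all shorter strings without reaching an accepting state), and 000 is the lexicographically least accepting string of length 3.

000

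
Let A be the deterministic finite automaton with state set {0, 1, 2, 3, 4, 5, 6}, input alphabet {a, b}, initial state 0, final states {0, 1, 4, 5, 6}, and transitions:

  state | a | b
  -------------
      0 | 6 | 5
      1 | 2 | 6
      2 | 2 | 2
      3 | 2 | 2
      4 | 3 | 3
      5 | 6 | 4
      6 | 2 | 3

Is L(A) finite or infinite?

The useful states (reachable from 0 and able to reach an accepting state) are {0, 4, 5, 6}.
Restricted to these states the transition graph has no cycle, so every accepting path has bounded length and L is finite.

finite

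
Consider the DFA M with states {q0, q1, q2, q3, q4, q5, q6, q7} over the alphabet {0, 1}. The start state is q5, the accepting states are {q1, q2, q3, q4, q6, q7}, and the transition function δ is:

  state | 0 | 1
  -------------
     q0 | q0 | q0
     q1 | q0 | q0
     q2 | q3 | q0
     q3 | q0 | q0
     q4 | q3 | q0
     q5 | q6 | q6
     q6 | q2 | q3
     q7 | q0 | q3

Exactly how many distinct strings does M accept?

The useful subgraph on states {q2, q3, q5, q6} is acyclic, so L(M) is finite; the longest accepting path visits 4 useful states, giving maximum string length 3.
Counting accepting paths from q5 by length: 2 of length 1, 4 of length 2, 2 of length 3. Total 8.

8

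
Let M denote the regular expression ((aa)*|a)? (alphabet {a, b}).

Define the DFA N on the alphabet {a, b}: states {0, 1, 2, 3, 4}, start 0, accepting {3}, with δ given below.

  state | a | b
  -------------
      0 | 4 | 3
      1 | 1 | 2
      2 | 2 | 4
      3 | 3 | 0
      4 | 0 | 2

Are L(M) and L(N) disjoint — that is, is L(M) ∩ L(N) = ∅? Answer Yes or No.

Converting the expression M to a DFA (subset construction, then merging equivalent states) gives the minimal DFA with states {m0, m1, m2, m3, m4}, start state m0, accepting states {m0, m1, m3} and transitions m0: a→m1, b→m2; m1: a→m3, b→m2; m2: a→m2, b→m2; m3: a→m4, b→m2; m4: a→m3, b→m2.
Exploring the product automaton M × N from the start pair (m0, 0), following both machines on each input symbol, reaches 8 state pairs: (m0, 0), (m1, 4), (m2, 3), (m3, 0), (m2, 2), (m2, 0), (m4, 4), (m2, 4).
M accepts in {m0, m1, m3} and N accepts in {3}; no reachable pair has both components accepting, so no string drives both machines to acceptance simultaneously and L(M) ∩ L(N) = ∅.
So no string is accepted by both, and the intersection is empty.

Yes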